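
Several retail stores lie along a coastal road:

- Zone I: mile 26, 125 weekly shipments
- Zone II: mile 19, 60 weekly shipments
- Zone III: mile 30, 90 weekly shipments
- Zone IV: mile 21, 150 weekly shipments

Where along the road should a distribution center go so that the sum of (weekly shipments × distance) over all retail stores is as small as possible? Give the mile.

x = 26

For a sum of weighted absolute distances on a line, the optimum is the weighted median (not the mean). Total weight W = 425; half-weight = 212.5.
Sort by position and accumulate weight:
  mile 19 (Zone II, w=60) → cum 60
  mile 21 (Zone IV, w=150) → cum 210
  mile 26 (Zone I, w=125) → cum 335  ≥ 212.5 → median here
  mile 30 (Zone III, w=90) → cum 425
Optimal location: mile 26.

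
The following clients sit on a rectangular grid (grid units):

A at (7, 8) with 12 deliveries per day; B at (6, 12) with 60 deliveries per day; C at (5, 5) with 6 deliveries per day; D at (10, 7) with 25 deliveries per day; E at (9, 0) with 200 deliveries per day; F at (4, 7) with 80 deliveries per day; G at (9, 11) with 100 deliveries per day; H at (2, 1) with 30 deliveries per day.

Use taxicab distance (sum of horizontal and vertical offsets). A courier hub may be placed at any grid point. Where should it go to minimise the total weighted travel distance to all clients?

Manhattan distance separates: Σwᵢ(|x−xᵢ|+|y−yᵢ|) = Σwᵢ|x−xᵢ| + Σwᵢ|y−yᵢ|, so x and y are optimised independently as 1-D weighted medians.
Total weight W = 513; half = 256.5.
x-coordinate, sorted with cumulative weight:
  x=2 (H, w=30) cum 30
  x=4 (F, w=80) cum 110
  x=5 (C, w=6) cum 116
  x=6 (B, w=60) cum 176
  x=7 (A, w=12) cum 188
  x=9 (E, w=200) cum 388  ← median
  x=9 (G, w=100) cum 488
  x=10 (D, w=25) cum 513
⇒ x* = 9
y-coordinate, sorted with cumulative weight:
  y=0 (E, w=200) cum 200
  y=1 (H, w=30) cum 230
  y=5 (C, w=6) cum 236
  y=7 (D, w=25) cum 261  ← median
  y=7 (F, w=80) cum 341
  y=8 (A, w=12) cum 353
  y=11 (G, w=100) cum 453
  y=12 (B, w=60) cum 513
⇒ y* = 7

(9, 7)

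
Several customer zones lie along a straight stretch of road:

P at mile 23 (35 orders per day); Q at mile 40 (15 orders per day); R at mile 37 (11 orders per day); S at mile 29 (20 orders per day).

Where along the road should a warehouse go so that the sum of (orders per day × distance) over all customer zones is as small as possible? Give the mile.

x = 29

For a sum of weighted absolute distances on a line, the optimum is the weighted median (not the mean). Total weight W = 81; half-weight = 40.5.
Sort by position and accumulate weight:
  mile 23 (P, w=35) → cum 35
  mile 29 (S, w=20) → cum 55  ≥ 40.5 → median here
  mile 37 (R, w=11) → cum 66
  mile 40 (Q, w=15) → cum 81
Optimal location: mile 29.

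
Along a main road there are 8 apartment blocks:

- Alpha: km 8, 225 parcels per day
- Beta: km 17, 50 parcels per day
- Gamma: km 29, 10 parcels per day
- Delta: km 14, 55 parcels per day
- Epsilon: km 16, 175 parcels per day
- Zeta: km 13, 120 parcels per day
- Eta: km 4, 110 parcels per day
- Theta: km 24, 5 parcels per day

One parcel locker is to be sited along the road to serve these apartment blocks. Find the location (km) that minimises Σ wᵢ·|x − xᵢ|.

For a sum of weighted absolute distances on a line, the optimum is the weighted median (not the mean). Total weight W = 750; half-weight = 375.
Sort by position and accumulate weight:
  km 4 (Eta, w=110) → cum 110
  km 8 (Alpha, w=225) → cum 335
  km 13 (Zeta, w=120) → cum 455  ≥ 375 → median here
  km 14 (Delta, w=55) → cum 510
  km 16 (Epsilon, w=175) → cum 685
  km 17 (Beta, w=50) → cum 735
  km 24 (Theta, w=5) → cum 740
  km 29 (Gamma, w=10) → cum 750
Optimal location: km 13.

x = 13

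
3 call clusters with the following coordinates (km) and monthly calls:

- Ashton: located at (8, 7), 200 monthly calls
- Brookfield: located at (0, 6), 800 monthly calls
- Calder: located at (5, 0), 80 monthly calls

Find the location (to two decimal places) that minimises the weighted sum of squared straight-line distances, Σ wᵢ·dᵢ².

The minimiser of Σwᵢ‖p−pᵢ‖² is the weighted centroid p* = (Σwᵢpᵢ)/(Σwᵢ).
Σwᵢ = 1080.
Σwᵢxᵢ = 200·8 + 800·0 + 80·5 = 2000.
Σwᵢyᵢ = 200·7 + 800·6 + 80·0 = 6200.
x* = 2000/1080 = 1.85, y* = 6200/1080 = 5.74.

(1.85, 5.74)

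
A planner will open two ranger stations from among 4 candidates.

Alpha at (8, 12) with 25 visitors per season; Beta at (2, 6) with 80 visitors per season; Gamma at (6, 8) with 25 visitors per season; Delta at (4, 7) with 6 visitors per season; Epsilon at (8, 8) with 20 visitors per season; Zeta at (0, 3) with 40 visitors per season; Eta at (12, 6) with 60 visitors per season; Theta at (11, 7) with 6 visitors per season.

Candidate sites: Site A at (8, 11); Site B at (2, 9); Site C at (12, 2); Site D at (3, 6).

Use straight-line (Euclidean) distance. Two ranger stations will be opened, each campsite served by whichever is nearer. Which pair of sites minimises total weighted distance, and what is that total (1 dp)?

Evaluate every pair (each demand assigned to the nearer of the two):
  {Site A, Site D}: total = 847.5
  {Site C, Site D}: total = 921.9
  {Site A, Site B}: total = 1099.3
  {Site B, Site C}: total = 1173.0
  {Site B, Site D}: total = 1212.1
  {Site A, Site C}: total = 1556.4
Best pair: {Site A, Site D} with total 847.5.

{Site A, Site D}, total 847.5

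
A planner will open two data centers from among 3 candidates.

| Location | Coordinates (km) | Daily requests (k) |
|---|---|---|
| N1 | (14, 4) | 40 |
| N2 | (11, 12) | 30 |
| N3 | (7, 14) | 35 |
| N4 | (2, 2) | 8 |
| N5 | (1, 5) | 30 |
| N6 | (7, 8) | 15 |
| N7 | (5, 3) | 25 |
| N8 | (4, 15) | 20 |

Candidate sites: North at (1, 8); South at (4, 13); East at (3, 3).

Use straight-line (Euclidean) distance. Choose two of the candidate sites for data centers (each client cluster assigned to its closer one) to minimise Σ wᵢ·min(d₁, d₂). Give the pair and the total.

{South, East}, total 1038.3

Evaluate every pair (each demand assigned to the nearer of the two):
  {South, East}: total = 1038.3
  {North, South}: total = 1287.2
  {North, East}: total = 1450.4
Best pair: {South, East} with total 1038.3.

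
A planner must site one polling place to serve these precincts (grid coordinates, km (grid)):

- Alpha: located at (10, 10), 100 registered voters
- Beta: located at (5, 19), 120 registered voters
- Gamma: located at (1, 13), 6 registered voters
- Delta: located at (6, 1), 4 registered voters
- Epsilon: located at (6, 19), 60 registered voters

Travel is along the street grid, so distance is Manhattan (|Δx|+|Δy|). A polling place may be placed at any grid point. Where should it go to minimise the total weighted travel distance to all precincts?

(6, 19)

Manhattan distance separates: Σwᵢ(|x−xᵢ|+|y−yᵢ|) = Σwᵢ|x−xᵢ| + Σwᵢ|y−yᵢ|, so x and y are optimised independently as 1-D weighted medians.
Total weight W = 290; half = 145.
x-coordinate, sorted with cumulative weight:
  x=1 (Gamma, w=6) cum 6
  x=5 (Beta, w=120) cum 126
  x=6 (Delta, w=4) cum 130
  x=6 (Epsilon, w=60) cum 190  ← median
  x=10 (Alpha, w=100) cum 290
⇒ x* = 6
y-coordinate, sorted with cumulative weight:
  y=1 (Delta, w=4) cum 4
  y=10 (Alpha, w=100) cum 104
  y=13 (Gamma, w=6) cum 110
  y=19 (Beta, w=120) cum 230  ← median
  y=19 (Epsilon, w=60) cum 290
⇒ y* = 19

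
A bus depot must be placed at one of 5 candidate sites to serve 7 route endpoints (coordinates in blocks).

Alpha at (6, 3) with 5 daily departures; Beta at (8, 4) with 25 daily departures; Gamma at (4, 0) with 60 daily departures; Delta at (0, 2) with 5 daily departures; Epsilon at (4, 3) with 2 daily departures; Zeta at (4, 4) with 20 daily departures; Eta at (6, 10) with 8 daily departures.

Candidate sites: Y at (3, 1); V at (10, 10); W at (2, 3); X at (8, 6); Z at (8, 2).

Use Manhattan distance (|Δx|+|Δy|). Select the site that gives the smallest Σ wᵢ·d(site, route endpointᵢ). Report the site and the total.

Total weighted distance at each candidate:
  Y (3, 1): total = 547
  V (10, 10): total = 1603
  W (2, 3): total = 662
  X (8, 6): total = 917
  Z (8, 2): total = 675
Minimum is at Y with total 547 blocks.

Y, total 547 blocks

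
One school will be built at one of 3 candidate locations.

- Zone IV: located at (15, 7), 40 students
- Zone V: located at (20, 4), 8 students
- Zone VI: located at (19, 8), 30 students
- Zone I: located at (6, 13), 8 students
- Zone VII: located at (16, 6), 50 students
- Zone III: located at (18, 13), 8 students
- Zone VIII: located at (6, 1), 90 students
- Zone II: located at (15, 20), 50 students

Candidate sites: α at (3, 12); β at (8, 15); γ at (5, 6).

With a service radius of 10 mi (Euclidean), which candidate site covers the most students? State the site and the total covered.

γ, covering 98

Coverage radius r = 10 mi; a point is covered iff (Δx)²+(Δy)² ≤ 10² = 100.
  α (3, 12): covers {Zone I} → 8
  β (8, 15): covers {Zone I, Zone II} → 58
  γ (5, 6): covers {Zone I, Zone VIII} → 98
Maximum coverage at γ: 98 students.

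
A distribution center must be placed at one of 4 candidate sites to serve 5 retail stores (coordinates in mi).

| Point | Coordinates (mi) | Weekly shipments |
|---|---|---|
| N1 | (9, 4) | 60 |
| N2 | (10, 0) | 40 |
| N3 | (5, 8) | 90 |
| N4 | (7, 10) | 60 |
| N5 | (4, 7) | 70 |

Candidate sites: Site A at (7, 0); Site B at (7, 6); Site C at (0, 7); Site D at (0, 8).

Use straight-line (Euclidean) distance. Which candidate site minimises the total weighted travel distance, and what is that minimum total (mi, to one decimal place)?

Site B, total 1154.0 mi

Total weighted distance at each candidate:
  Site A (7, 0): total = 2263.6
  Site B (7, 6): total = 1154.0
  Site C (0, 7): total = 2253.3
  Site D (0, 8): total = 2278.6
Minimum is at Site B with total 1154.0 mi.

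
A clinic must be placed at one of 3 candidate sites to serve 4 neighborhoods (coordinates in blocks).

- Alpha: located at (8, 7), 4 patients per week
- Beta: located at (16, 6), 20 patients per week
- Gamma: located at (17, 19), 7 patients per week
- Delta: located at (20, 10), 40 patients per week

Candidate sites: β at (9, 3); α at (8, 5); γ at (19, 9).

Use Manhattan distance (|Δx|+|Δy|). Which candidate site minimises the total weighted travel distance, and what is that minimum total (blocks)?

Total weighted distance at each candidate:
  β (9, 3): total = 1108
  α (8, 5): total = 1029
  γ (19, 9): total = 336
Minimum is at γ with total 336 blocks.

γ, total 336 blocks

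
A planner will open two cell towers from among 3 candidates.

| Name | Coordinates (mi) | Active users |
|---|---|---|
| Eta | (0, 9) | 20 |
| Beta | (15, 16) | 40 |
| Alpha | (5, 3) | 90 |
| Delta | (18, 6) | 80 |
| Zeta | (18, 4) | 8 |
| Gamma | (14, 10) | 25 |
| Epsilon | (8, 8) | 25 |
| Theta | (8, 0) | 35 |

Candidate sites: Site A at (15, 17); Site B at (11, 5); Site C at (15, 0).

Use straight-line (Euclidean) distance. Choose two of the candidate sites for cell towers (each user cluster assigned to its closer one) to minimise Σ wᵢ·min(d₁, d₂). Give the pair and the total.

Evaluate every pair (each demand assigned to the nearer of the two):
  {Site A, Site B}: total = 1921.5
  {Site B, Site C}: total = 2304.1
  {Site A, Site C}: total = 2583.8
Best pair: {Site A, Site B} with total 1921.5.

{Site A, Site B}, total 1921.5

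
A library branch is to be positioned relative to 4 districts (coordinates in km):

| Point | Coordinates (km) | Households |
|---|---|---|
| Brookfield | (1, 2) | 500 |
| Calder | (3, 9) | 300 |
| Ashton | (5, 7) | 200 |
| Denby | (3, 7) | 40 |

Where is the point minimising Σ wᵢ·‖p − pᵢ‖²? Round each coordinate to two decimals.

The minimiser of Σwᵢ‖p−pᵢ‖² is the weighted centroid p* = (Σwᵢpᵢ)/(Σwᵢ).
Σwᵢ = 1040.
Σwᵢxᵢ = 500·1 + 300·3 + 200·5 + 40·3 = 2520.
Σwᵢyᵢ = 500·2 + 300·9 + 200·7 + 40·7 = 5380.
x* = 2520/1040 = 2.42, y* = 5380/1040 = 5.17.

(2.42, 5.17)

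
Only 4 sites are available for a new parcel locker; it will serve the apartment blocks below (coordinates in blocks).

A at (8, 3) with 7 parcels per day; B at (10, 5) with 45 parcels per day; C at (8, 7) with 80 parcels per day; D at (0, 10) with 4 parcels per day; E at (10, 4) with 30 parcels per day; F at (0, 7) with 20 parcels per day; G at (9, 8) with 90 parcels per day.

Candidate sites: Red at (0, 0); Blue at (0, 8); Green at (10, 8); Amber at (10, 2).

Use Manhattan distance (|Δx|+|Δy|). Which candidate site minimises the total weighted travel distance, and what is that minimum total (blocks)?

Total weighted distance at each candidate:
  Red (0, 0): total = 4082
  Blue (0, 8): total = 2654
  Green (10, 8): total = 902
  Amber (10, 2): total = 1778
Minimum is at Green with total 902 blocks.

Green, total 902 blocks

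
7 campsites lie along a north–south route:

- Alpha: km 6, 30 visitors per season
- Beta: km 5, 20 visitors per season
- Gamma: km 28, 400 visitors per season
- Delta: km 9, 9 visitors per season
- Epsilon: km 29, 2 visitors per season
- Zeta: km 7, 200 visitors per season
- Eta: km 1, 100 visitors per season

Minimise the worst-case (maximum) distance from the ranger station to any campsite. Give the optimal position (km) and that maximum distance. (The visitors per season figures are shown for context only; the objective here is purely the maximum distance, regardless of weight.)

location 15, max distance 14

The 1-center on a line is the midpoint of the two extreme points: leftmost at 1, rightmost at 29.
Optimal location = (1 + 29)/2 = 15; maximum distance = (29 − 1)/2 = 14.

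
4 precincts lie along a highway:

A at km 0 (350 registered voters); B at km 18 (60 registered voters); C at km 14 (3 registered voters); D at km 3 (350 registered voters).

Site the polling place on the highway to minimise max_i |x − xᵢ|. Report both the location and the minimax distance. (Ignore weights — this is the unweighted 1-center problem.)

The 1-center on a line is the midpoint of the two extreme points: leftmost at 0, rightmost at 18.
Optimal location = (0 + 18)/2 = 9; maximum distance = (18 − 0)/2 = 9.

location 9, max distance 9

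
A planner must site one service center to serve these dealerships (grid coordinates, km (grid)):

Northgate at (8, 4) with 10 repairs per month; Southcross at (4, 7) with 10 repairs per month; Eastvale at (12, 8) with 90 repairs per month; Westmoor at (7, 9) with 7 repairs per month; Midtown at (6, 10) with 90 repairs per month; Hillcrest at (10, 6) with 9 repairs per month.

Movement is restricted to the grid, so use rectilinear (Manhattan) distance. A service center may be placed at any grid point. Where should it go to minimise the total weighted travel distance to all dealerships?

Manhattan distance separates: Σwᵢ(|x−xᵢ|+|y−yᵢ|) = Σwᵢ|x−xᵢ| + Σwᵢ|y−yᵢ|, so x and y are optimised independently as 1-D weighted medians.
Total weight W = 216; half = 108.
x-coordinate, sorted with cumulative weight:
  x=4 (Southcross, w=10) cum 10
  x=6 (Midtown, w=90) cum 100
  x=7 (Westmoor, w=7) cum 107
  x=8 (Northgate, w=10) cum 117  ← median
  x=10 (Hillcrest, w=9) cum 126
  x=12 (Eastvale, w=90) cum 216
⇒ x* = 8
y-coordinate, sorted with cumulative weight:
  y=4 (Northgate, w=10) cum 10
  y=6 (Hillcrest, w=9) cum 19
  y=7 (Southcross, w=10) cum 29
  y=8 (Eastvale, w=90) cum 119  ← median
  y=9 (Westmoor, w=7) cum 126
  y=10 (Midtown, w=90) cum 216
⇒ y* = 8

(8, 8)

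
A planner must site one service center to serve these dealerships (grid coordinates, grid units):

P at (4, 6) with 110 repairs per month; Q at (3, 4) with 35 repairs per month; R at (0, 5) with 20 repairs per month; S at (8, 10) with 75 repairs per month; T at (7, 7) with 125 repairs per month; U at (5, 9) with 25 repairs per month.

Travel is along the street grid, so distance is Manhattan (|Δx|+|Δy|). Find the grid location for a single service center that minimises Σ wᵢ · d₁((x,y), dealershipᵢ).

(7, 7)

Manhattan distance separates: Σwᵢ(|x−xᵢ|+|y−yᵢ|) = Σwᵢ|x−xᵢ| + Σwᵢ|y−yᵢ|, so x and y are optimised independently as 1-D weighted medians.
Total weight W = 390; half = 195.
x-coordinate, sorted with cumulative weight:
  x=0 (R, w=20) cum 20
  x=3 (Q, w=35) cum 55
  x=4 (P, w=110) cum 165
  x=5 (U, w=25) cum 190
  x=7 (T, w=125) cum 315  ← median
  x=8 (S, w=75) cum 390
⇒ x* = 7
y-coordinate, sorted with cumulative weight:
  y=4 (Q, w=35) cum 35
  y=5 (R, w=20) cum 55
  y=6 (P, w=110) cum 165
  y=7 (T, w=125) cum 290  ← median
  y=9 (U, w=25) cum 315
  y=10 (S, w=75) cum 390
⇒ y* = 7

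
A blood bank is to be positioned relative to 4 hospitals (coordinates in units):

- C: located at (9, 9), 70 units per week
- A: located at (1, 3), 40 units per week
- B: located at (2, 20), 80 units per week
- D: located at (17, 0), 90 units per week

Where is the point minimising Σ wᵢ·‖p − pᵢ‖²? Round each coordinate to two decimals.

The minimiser of Σwᵢ‖p−pᵢ‖² is the weighted centroid p* = (Σwᵢpᵢ)/(Σwᵢ).
Σwᵢ = 280.
Σwᵢxᵢ = 70·9 + 40·1 + 80·2 + 90·17 = 2360.
Σwᵢyᵢ = 70·9 + 40·3 + 80·20 + 90·0 = 2350.
x* = 2360/280 = 8.43, y* = 2350/280 = 8.39.

(8.43, 8.39)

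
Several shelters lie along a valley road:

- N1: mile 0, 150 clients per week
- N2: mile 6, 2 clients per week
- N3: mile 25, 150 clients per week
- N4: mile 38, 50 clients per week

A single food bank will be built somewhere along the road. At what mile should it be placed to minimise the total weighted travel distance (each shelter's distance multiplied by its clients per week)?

For a sum of weighted absolute distances on a line, the optimum is the weighted median (not the mean). Total weight W = 352; half-weight = 176.
Sort by position and accumulate weight:
  mile 0 (N1, w=150) → cum 150
  mile 6 (N2, w=2) → cum 152
  mile 25 (N3, w=150) → cum 302  ≥ 176 → median here
  mile 38 (N4, w=50) → cum 352
Optimal location: mile 25.

x = 25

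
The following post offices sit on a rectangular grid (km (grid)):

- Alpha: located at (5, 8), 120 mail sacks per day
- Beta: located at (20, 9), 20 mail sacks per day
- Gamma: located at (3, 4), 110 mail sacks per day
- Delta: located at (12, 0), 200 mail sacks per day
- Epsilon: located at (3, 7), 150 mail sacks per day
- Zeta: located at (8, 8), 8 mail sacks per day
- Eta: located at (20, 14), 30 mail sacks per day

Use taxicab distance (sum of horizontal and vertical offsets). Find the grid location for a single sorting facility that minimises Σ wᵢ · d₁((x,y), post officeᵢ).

(5, 7)

Manhattan distance separates: Σwᵢ(|x−xᵢ|+|y−yᵢ|) = Σwᵢ|x−xᵢ| + Σwᵢ|y−yᵢ|, so x and y are optimised independently as 1-D weighted medians.
Total weight W = 638; half = 319.
x-coordinate, sorted with cumulative weight:
  x=3 (Gamma, w=110) cum 110
  x=3 (Epsilon, w=150) cum 260
  x=5 (Alpha, w=120) cum 380  ← median
  x=8 (Zeta, w=8) cum 388
  x=12 (Delta, w=200) cum 588
  x=20 (Beta, w=20) cum 608
  x=20 (Eta, w=30) cum 638
⇒ x* = 5
y-coordinate, sorted with cumulative weight:
  y=0 (Delta, w=200) cum 200
  y=4 (Gamma, w=110) cum 310
  y=7 (Epsilon, w=150) cum 460  ← median
  y=8 (Alpha, w=120) cum 580
  y=8 (Zeta, w=8) cum 588
  y=9 (Beta, w=20) cum 608
  y=14 (Eta, w=30) cum 638
⇒ y* = 7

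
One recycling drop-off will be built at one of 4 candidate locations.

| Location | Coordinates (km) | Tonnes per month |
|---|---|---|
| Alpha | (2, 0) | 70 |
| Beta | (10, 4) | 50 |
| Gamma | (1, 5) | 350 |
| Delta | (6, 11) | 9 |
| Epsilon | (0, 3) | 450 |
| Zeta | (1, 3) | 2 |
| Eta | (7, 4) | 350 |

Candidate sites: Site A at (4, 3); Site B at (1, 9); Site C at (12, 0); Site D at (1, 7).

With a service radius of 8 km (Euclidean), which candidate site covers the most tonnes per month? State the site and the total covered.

Site A, covering 1272

Coverage radius r = 8 km; a point is covered iff (Δx)²+(Δy)² ≤ 8² = 64.
  Site A (4, 3): covers {Alpha, Beta, Gamma, Epsilon, Zeta, Eta} → 1272
  Site B (1, 9): covers {Gamma, Delta, Epsilon, Zeta, Eta} → 1161
  Site C (12, 0): covers {Beta, Eta} → 400
  Site D (1, 7): covers {Alpha, Gamma, Delta, Epsilon, Zeta, Eta} → 1231
Maximum coverage at Site A: 1272 tonnes per month.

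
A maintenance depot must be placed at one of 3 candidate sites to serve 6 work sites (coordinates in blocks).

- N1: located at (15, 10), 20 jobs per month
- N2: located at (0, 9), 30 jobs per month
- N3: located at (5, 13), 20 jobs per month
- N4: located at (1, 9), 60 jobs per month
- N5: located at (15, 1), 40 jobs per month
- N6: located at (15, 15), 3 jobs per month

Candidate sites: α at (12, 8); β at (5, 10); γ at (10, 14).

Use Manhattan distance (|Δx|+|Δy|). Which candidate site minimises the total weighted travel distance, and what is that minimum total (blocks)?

Total weighted distance at each candidate:
  α (12, 8): total = 1880
  β (5, 10): total = 1545
  γ (10, 14): total = 2328
Minimum is at β with total 1545 blocks.

β, total 1545 blocks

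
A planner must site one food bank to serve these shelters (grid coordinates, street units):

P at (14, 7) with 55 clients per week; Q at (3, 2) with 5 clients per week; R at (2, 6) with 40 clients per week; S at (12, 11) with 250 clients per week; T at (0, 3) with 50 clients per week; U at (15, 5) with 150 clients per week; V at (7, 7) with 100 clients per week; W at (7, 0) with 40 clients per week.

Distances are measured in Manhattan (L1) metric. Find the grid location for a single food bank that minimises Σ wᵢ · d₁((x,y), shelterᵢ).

(12, 7)

Manhattan distance separates: Σwᵢ(|x−xᵢ|+|y−yᵢ|) = Σwᵢ|x−xᵢ| + Σwᵢ|y−yᵢ|, so x and y are optimised independently as 1-D weighted medians.
Total weight W = 690; half = 345.
x-coordinate, sorted with cumulative weight:
  x=0 (T, w=50) cum 50
  x=2 (R, w=40) cum 90
  x=3 (Q, w=5) cum 95
  x=7 (V, w=100) cum 195
  x=7 (W, w=40) cum 235
  x=12 (S, w=250) cum 485  ← median
  x=14 (P, w=55) cum 540
  x=15 (U, w=150) cum 690
⇒ x* = 12
y-coordinate, sorted with cumulative weight:
  y=0 (W, w=40) cum 40
  y=2 (Q, w=5) cum 45
  y=3 (T, w=50) cum 95
  y=5 (U, w=150) cum 245
  y=6 (R, w=40) cum 285
  y=7 (P, w=55) cum 340
  y=7 (V, w=100) cum 440  ← median
  y=11 (S, w=250) cum 690
⇒ y* = 7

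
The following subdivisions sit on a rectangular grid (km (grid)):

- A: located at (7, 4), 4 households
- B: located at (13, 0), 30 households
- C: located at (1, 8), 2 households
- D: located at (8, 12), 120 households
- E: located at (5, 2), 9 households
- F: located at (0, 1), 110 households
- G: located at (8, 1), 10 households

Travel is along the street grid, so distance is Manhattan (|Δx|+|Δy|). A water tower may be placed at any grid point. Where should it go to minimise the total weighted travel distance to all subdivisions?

(8, 1)

Manhattan distance separates: Σwᵢ(|x−xᵢ|+|y−yᵢ|) = Σwᵢ|x−xᵢ| + Σwᵢ|y−yᵢ|, so x and y are optimised independently as 1-D weighted medians.
Total weight W = 285; half = 142.5.
x-coordinate, sorted with cumulative weight:
  x=0 (F, w=110) cum 110
  x=1 (C, w=2) cum 112
  x=5 (E, w=9) cum 121
  x=7 (A, w=4) cum 125
  x=8 (D, w=120) cum 245  ← median
  x=8 (G, w=10) cum 255
  x=13 (B, w=30) cum 285
⇒ x* = 8
y-coordinate, sorted with cumulative weight:
  y=0 (B, w=30) cum 30
  y=1 (F, w=110) cum 140
  y=1 (G, w=10) cum 150  ← median
  y=2 (E, w=9) cum 159
  y=4 (A, w=4) cum 163
  y=8 (C, w=2) cum 165
  y=12 (D, w=120) cum 285
⇒ y* = 1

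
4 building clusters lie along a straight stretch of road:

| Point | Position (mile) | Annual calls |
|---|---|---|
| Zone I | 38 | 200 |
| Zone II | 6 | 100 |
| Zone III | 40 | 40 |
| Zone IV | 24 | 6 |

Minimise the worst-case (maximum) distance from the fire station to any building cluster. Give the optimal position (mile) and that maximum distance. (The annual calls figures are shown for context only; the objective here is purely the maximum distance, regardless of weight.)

location 23, max distance 17

The 1-center on a line is the midpoint of the two extreme points: leftmost at 6, rightmost at 40.
Optimal location = (6 + 40)/2 = 23; maximum distance = (40 − 6)/2 = 17.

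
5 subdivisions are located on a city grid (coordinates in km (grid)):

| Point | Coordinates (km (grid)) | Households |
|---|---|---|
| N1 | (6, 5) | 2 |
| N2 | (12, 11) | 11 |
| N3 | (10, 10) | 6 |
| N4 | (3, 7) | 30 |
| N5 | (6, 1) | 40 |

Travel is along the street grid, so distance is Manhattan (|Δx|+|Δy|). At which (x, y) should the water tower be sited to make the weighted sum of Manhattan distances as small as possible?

(6, 7)

Manhattan distance separates: Σwᵢ(|x−xᵢ|+|y−yᵢ|) = Σwᵢ|x−xᵢ| + Σwᵢ|y−yᵢ|, so x and y are optimised independently as 1-D weighted medians.
Total weight W = 89; half = 44.5.
x-coordinate, sorted with cumulative weight:
  x=3 (N4, w=30) cum 30
  x=6 (N1, w=2) cum 32
  x=6 (N5, w=40) cum 72  ← median
  x=10 (N3, w=6) cum 78
  x=12 (N2, w=11) cum 89
⇒ x* = 6
y-coordinate, sorted with cumulative weight:
  y=1 (N5, w=40) cum 40
  y=5 (N1, w=2) cum 42
  y=7 (N4, w=30) cum 72  ← median
  y=10 (N3, w=6) cum 78
  y=11 (N2, w=11) cum 89
⇒ y* = 7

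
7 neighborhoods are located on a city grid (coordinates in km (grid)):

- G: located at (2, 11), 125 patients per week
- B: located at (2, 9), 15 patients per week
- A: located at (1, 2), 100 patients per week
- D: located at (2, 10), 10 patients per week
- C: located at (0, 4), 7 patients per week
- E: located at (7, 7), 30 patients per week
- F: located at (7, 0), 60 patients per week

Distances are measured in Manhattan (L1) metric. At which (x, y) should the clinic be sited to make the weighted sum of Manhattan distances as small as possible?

Manhattan distance separates: Σwᵢ(|x−xᵢ|+|y−yᵢ|) = Σwᵢ|x−xᵢ| + Σwᵢ|y−yᵢ|, so x and y are optimised independently as 1-D weighted medians.
Total weight W = 347; half = 173.5.
x-coordinate, sorted with cumulative weight:
  x=0 (C, w=7) cum 7
  x=1 (A, w=100) cum 107
  x=2 (G, w=125) cum 232  ← median
  x=2 (B, w=15) cum 247
  x=2 (D, w=10) cum 257
  x=7 (E, w=30) cum 287
  x=7 (F, w=60) cum 347
⇒ x* = 2
y-coordinate, sorted with cumulative weight:
  y=0 (F, w=60) cum 60
  y=2 (A, w=100) cum 160
  y=4 (C, w=7) cum 167
  y=7 (E, w=30) cum 197  ← median
  y=9 (B, w=15) cum 212
  y=10 (D, w=10) cum 222
  y=11 (G, w=125) cum 347
⇒ y* = 7

(2, 7)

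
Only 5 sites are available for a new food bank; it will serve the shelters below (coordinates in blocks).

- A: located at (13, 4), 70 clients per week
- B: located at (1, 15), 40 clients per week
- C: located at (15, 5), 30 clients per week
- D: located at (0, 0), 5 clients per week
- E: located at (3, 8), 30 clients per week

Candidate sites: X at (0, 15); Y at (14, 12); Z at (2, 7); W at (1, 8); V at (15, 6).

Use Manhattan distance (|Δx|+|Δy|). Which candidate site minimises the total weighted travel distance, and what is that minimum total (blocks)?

Total weighted distance at each candidate:
  X (0, 15): total = 2845
  Y (14, 12): total = 2090
  Z (2, 7): total = 1895
  W (1, 8): total = 2015
  V (15, 6): total = 1755
Minimum is at V with total 1755 blocks.

V, total 1755 blocks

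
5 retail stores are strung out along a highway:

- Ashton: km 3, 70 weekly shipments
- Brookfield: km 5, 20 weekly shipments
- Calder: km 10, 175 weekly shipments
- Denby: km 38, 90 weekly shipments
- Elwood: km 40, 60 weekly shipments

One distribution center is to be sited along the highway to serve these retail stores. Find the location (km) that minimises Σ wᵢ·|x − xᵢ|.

x = 10

For a sum of weighted absolute distances on a line, the optimum is the weighted median (not the mean). Total weight W = 415; half-weight = 207.5.
Sort by position and accumulate weight:
  km 3 (Ashton, w=70) → cum 70
  km 5 (Brookfield, w=20) → cum 90
  km 10 (Calder, w=175) → cum 265  ≥ 207.5 → median here
  km 38 (Denby, w=90) → cum 355
  km 40 (Elwood, w=60) → cum 415
Optimal location: km 10.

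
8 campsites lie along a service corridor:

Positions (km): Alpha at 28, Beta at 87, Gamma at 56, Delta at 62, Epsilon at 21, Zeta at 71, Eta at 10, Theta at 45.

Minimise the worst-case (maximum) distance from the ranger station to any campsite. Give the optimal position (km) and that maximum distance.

location 48.5, max distance 38.5

The 1-center on a line is the midpoint of the two extreme points: leftmost at 10, rightmost at 87.
Optimal location = (10 + 87)/2 = 48.5; maximum distance = (87 − 10)/2 = 38.5.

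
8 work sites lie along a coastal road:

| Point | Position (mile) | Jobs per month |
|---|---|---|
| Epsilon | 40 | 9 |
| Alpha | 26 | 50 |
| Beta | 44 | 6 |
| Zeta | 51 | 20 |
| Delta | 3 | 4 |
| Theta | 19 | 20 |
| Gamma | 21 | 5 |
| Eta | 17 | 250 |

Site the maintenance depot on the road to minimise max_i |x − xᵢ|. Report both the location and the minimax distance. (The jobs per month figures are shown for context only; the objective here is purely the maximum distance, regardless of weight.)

The 1-center on a line is the midpoint of the two extreme points: leftmost at 3, rightmost at 51.
Optimal location = (3 + 51)/2 = 27; maximum distance = (51 − 3)/2 = 24.

location 27, max distance 24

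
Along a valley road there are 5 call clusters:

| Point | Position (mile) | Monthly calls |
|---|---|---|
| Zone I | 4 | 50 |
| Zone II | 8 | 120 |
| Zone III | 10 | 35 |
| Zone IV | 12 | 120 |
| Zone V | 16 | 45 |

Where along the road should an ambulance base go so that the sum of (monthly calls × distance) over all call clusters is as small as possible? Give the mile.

For a sum of weighted absolute distances on a line, the optimum is the weighted median (not the mean). Total weight W = 370; half-weight = 185.
Sort by position and accumulate weight:
  mile 4 (Zone I, w=50) → cum 50
  mile 8 (Zone II, w=120) → cum 170
  mile 10 (Zone III, w=35) → cum 205  ≥ 185 → median here
  mile 12 (Zone IV, w=120) → cum 325
  mile 16 (Zone V, w=45) → cum 370
Optimal location: mile 10.

x = 10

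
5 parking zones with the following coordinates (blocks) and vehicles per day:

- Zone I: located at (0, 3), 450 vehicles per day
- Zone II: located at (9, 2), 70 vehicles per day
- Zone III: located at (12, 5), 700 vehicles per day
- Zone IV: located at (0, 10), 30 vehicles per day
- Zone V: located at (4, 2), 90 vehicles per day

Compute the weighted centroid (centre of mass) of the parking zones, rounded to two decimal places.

(7.01, 4.08)

The minimiser of Σwᵢ‖p−pᵢ‖² is the weighted centroid p* = (Σwᵢpᵢ)/(Σwᵢ).
Σwᵢ = 1340.
Σwᵢxᵢ = 450·0 + 70·9 + 700·12 + 30·0 + 90·4 = 9390.
Σwᵢyᵢ = 450·3 + 70·2 + 700·5 + 30·10 + 90·2 = 5470.
x* = 9390/1340 = 7.01, y* = 5470/1340 = 4.08.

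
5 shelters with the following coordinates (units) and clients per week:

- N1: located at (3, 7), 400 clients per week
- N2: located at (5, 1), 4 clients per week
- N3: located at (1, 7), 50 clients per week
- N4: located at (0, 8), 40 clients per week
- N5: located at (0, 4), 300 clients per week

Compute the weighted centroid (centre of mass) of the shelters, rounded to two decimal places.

(1.60, 5.89)

The minimiser of Σwᵢ‖p−pᵢ‖² is the weighted centroid p* = (Σwᵢpᵢ)/(Σwᵢ).
Σwᵢ = 794.
Σwᵢxᵢ = 400·3 + 4·5 + 50·1 + 40·0 + 300·0 = 1270.
Σwᵢyᵢ = 400·7 + 4·1 + 50·7 + 40·8 + 300·4 = 4674.
x* = 1270/794 = 1.60, y* = 4674/794 = 5.89.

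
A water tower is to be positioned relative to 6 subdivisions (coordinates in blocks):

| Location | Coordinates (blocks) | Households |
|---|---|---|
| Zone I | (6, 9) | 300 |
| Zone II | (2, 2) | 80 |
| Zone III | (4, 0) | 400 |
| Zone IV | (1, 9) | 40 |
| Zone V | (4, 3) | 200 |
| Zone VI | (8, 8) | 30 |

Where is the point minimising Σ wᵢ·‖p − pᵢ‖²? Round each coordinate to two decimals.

(4.42, 3.87)

The minimiser of Σwᵢ‖p−pᵢ‖² is the weighted centroid p* = (Σwᵢpᵢ)/(Σwᵢ).
Σwᵢ = 1050.
Σwᵢxᵢ = 300·6 + 80·2 + 400·4 + 40·1 + 200·4 + 30·8 = 4640.
Σwᵢyᵢ = 300·9 + 80·2 + 400·0 + 40·9 + 200·3 + 30·8 = 4060.
x* = 4640/1050 = 4.42, y* = 4060/1050 = 3.87.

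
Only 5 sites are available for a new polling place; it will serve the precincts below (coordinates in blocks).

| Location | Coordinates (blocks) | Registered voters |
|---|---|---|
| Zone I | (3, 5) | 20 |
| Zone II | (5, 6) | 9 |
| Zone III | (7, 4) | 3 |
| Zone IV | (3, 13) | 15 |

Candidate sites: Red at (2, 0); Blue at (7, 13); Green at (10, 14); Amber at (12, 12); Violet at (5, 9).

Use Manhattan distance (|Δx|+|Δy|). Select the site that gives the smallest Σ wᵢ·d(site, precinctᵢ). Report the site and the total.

Violet, total 258 blocks

Total weighted distance at each candidate:
  Red (2, 0): total = 438
  Blue (7, 13): total = 408
  Green (10, 14): total = 596
  Amber (12, 12): total = 626
  Violet (5, 9): total = 258
Minimum is at Violet with total 258 blocks.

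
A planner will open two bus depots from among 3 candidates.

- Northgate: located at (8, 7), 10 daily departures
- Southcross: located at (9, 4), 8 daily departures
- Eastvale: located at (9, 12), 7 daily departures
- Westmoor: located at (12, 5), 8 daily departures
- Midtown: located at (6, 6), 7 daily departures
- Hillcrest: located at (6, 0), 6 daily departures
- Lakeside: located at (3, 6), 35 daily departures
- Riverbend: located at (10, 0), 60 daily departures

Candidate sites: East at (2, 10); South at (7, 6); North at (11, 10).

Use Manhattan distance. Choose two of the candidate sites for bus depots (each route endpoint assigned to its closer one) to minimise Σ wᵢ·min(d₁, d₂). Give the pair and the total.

Evaluate every pair (each demand assigned to the nearer of the two):
  {South, North}: total = 857
  {East, South}: total = 885
  {East, North}: total = 1175
Best pair: {South, North} with total 857.

{South, North}, total 857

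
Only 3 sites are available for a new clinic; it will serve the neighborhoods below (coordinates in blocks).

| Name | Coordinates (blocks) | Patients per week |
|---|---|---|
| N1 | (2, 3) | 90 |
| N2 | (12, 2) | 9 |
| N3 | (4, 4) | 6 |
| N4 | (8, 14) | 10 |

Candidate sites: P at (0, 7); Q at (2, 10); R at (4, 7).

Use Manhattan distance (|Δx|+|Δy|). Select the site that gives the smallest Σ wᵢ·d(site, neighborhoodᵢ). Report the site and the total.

Total weighted distance at each candidate:
  P (0, 7): total = 885
  Q (2, 10): total = 940
  R (4, 7): total = 785
Minimum is at R with total 785 blocks.

R, total 785 blocks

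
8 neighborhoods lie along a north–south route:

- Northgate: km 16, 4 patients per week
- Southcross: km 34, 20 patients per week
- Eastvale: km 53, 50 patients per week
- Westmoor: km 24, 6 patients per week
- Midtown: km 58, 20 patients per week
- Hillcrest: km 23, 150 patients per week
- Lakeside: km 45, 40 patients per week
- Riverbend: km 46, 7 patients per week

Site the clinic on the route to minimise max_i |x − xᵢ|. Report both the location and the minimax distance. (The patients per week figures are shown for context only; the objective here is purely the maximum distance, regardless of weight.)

location 37, max distance 21

The 1-center on a line is the midpoint of the two extreme points: leftmost at 16, rightmost at 58.
Optimal location = (16 + 58)/2 = 37; maximum distance = (58 − 16)/2 = 21.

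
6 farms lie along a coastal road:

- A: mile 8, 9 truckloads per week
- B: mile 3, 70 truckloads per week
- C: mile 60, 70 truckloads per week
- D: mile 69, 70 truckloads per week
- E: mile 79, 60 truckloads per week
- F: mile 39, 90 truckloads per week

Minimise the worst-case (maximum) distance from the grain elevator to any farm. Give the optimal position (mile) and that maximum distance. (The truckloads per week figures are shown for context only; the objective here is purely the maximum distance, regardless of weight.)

The 1-center on a line is the midpoint of the two extreme points: leftmost at 3, rightmost at 79.
Optimal location = (3 + 79)/2 = 41; maximum distance = (79 − 3)/2 = 38.

location 41, max distance 38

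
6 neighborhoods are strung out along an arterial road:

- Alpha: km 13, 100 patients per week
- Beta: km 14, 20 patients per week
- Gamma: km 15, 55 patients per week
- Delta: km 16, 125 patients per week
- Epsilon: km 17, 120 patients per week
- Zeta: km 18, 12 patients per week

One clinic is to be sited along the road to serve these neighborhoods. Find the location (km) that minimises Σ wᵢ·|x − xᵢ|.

x = 16

For a sum of weighted absolute distances on a line, the optimum is the weighted median (not the mean). Total weight W = 432; half-weight = 216.
Sort by position and accumulate weight:
  km 13 (Alpha, w=100) → cum 100
  km 14 (Beta, w=20) → cum 120
  km 15 (Gamma, w=55) → cum 175
  km 16 (Delta, w=125) → cum 300  ≥ 216 → median here
  km 17 (Epsilon, w=120) → cum 420
  km 18 (Zeta, w=12) → cum 432
Optimal location: km 16.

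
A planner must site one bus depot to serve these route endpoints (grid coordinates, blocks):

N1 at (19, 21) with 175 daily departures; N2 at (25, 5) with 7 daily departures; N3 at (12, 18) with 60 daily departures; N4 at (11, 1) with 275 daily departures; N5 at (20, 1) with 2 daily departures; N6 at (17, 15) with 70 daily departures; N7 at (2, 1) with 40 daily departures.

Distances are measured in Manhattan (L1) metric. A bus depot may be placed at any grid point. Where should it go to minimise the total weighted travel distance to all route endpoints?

(11, 1)

Manhattan distance separates: Σwᵢ(|x−xᵢ|+|y−yᵢ|) = Σwᵢ|x−xᵢ| + Σwᵢ|y−yᵢ|, so x and y are optimised independently as 1-D weighted medians.
Total weight W = 629; half = 314.5.
x-coordinate, sorted with cumulative weight:
  x=2 (N7, w=40) cum 40
  x=11 (N4, w=275) cum 315  ← median
  x=12 (N3, w=60) cum 375
  x=17 (N6, w=70) cum 445
  x=19 (N1, w=175) cum 620
  x=20 (N5, w=2) cum 622
  x=25 (N2, w=7) cum 629
⇒ x* = 11
y-coordinate, sorted with cumulative weight:
  y=1 (N4, w=275) cum 275
  y=1 (N5, w=2) cum 277
  y=1 (N7, w=40) cum 317  ← median
  y=5 (N2, w=7) cum 324
  y=15 (N6, w=70) cum 394
  y=18 (N3, w=60) cum 454
  y=21 (N1, w=175) cum 629
⇒ y* = 1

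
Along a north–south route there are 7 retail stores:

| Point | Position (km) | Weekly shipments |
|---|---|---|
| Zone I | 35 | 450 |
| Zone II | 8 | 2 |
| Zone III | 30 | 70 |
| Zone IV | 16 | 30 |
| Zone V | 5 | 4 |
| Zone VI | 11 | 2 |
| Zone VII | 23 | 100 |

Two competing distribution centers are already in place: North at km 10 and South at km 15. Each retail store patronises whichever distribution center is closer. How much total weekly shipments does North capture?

8

The indifferent point is the midpoint (10+15)/2 = 12.5; retail stores left of it (closer to North at 10) go to North, those right go to South.
  Zone V at 5 (w=4) → North
  Zone II at 8 (w=2) → North
  Zone VI at 11 (w=2) → North
  Zone IV at 16 (w=30) → South
  Zone VII at 23 (w=100) → South
  Zone III at 30 (w=70) → South
  Zone I at 35 (w=450) → South
North captures 8; South captures 650.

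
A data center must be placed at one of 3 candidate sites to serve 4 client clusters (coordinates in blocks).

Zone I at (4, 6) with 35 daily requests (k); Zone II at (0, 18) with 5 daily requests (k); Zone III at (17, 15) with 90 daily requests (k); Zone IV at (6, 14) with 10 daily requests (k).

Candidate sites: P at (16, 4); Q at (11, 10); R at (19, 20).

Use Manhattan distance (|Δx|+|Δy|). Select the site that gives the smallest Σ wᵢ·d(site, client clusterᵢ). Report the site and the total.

Q, total 1560 blocks

Total weighted distance at each candidate:
  P (16, 4): total = 1920
  Q (11, 10): total = 1560
  R (19, 20): total = 1940
Minimum is at Q with total 1560 blocks.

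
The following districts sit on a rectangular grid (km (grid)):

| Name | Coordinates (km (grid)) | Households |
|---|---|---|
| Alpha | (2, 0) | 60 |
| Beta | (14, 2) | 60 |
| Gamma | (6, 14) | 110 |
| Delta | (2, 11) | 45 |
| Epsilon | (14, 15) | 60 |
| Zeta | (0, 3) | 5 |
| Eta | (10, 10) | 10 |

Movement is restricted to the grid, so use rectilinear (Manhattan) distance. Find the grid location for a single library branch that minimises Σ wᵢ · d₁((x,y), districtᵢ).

(6, 11)

Manhattan distance separates: Σwᵢ(|x−xᵢ|+|y−yᵢ|) = Σwᵢ|x−xᵢ| + Σwᵢ|y−yᵢ|, so x and y are optimised independently as 1-D weighted medians.
Total weight W = 350; half = 175.
x-coordinate, sorted with cumulative weight:
  x=0 (Zeta, w=5) cum 5
  x=2 (Alpha, w=60) cum 65
  x=2 (Delta, w=45) cum 110
  x=6 (Gamma, w=110) cum 220  ← median
  x=10 (Eta, w=10) cum 230
  x=14 (Beta, w=60) cum 290
  x=14 (Epsilon, w=60) cum 350
⇒ x* = 6
y-coordinate, sorted with cumulative weight:
  y=0 (Alpha, w=60) cum 60
  y=2 (Beta, w=60) cum 120
  y=3 (Zeta, w=5) cum 125
  y=10 (Eta, w=10) cum 135
  y=11 (Delta, w=45) cum 180  ← median
  y=14 (Gamma, w=110) cum 290
  y=15 (Epsilon, w=60) cum 350
⇒ y* = 11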